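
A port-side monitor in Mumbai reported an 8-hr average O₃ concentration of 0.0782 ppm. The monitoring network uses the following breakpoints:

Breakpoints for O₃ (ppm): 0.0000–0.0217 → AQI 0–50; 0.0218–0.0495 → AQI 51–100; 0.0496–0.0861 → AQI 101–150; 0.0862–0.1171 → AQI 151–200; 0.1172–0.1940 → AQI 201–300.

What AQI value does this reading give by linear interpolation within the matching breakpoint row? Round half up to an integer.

O₃: row 0.0496–0.0861 (AQI 101–150). (150−101)·(0.0782−0.0496)/(0.0861−0.0496) + 101 = 49·0.0286/0.0365 + 101 ≈ 139.39 → 139.
AQI 139 falls in the Unhealthy for Sensitive Groups category.

139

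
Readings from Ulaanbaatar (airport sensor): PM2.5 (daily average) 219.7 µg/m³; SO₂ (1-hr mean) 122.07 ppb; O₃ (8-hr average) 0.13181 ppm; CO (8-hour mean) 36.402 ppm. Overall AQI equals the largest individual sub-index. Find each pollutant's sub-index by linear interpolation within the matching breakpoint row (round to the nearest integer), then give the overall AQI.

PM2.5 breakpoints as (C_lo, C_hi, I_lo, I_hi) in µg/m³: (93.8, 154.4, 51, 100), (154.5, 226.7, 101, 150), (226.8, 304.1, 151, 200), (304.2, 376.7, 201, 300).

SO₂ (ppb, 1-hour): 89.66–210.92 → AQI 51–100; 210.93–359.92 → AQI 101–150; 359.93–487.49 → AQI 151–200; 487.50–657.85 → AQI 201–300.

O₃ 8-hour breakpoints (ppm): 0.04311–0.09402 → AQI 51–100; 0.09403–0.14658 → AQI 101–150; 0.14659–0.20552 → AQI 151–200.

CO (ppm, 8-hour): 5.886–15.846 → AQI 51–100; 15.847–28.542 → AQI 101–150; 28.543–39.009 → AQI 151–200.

PM2.5 219.7: bracket 154.5–226.7 → index 101–150; slope 49/72.2, offset 65.2.
AQI = 101 + 49/72.2·65.2 ≈ 145.25 ⇒ 145.
SO₂ 122.07: bracket 89.66–210.92 → index 51–100; slope 49/121.26, offset 32.41.
AQI = 51 + 49/121.26·32.41 ≈ 64.10 ⇒ 64.
O₃ 0.13181: bracket 0.09403–0.14658 → index 101–150; slope 49/0.05255, offset 0.03778.
AQI = 101 + 49/0.05255·0.03778 ≈ 136.23 ⇒ 136.
CO: 36.402 ∈ [28.543, 39.009] ↔ index [151, 200].
151 + (36.402−28.543)·(200−151)/(39.009−28.543) = 151 + 7.859·49/10.466 ≈ 187.79, so AQI = 188.
Sub-indices: PM2.5→145, SO₂→64, O₃→136, CO→188. Overall AQI = max = 188; dominant pollutant is CO.

188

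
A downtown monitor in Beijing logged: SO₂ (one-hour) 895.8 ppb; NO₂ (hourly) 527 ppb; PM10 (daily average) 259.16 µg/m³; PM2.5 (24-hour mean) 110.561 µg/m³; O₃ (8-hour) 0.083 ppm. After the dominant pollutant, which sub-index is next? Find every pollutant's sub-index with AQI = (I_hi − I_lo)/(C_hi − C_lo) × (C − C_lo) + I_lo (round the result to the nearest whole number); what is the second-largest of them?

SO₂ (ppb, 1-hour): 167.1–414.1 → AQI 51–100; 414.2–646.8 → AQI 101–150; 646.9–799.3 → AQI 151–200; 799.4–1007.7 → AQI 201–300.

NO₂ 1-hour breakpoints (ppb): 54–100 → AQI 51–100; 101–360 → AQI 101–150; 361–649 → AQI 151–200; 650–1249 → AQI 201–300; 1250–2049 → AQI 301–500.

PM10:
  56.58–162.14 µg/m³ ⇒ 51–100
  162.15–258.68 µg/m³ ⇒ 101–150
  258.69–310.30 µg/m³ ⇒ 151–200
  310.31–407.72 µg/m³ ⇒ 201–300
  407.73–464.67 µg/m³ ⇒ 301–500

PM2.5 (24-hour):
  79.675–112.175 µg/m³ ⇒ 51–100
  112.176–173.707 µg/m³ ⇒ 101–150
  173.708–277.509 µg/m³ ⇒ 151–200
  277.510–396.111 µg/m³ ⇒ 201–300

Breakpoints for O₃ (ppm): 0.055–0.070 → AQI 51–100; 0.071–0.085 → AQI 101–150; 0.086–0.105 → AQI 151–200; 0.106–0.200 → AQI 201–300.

179

SO₂ 895.8: bracket 799.4–1007.7 → index 201–300; slope 99/208.3, offset 96.4.
AQI = 201 + 99/208.3·96.4 ≈ 246.82 ⇒ 247.
NO₂: 527 lies in 361–649, so I_lo=151, I_hi=200, C_lo=361, C_hi=649.
(200−151)/(649−361) × (527−361) + 151 = 49/288 × 166 + 151 ≈ 179.24 → 179.
PM10: 259.16 ∈ [258.69, 310.30] ↔ index [151, 200].
151 + (259.16−258.69)·(200−151)/(310.30−258.69) = 151 + 0.47·49/51.61 ≈ 151.45, so AQI = 151.
PM2.5: 110.561 lies in 79.675–112.175, so I_lo=51, I_hi=100, C_lo=79.675, C_hi=112.175.
(100−51)/(112.175−79.675) × (110.561−79.675) + 51 = 49/32.500 × 30.886 + 51 ≈ 97.57 → 98.
O₃: row 0.071–0.085 (AQI 101–150). (150−101)·(0.083−0.071)/(0.085−0.071) + 101 = 49·0.012/0.014 + 101 ≈ 143.00 → 143.
Sub-indices: SO₂→247, NO₂→179, PM10→151, PM2.5→98, O₃→143. Ranked high→low: 247, 179, 151, 143, 98. Second-highest sub-index = 179.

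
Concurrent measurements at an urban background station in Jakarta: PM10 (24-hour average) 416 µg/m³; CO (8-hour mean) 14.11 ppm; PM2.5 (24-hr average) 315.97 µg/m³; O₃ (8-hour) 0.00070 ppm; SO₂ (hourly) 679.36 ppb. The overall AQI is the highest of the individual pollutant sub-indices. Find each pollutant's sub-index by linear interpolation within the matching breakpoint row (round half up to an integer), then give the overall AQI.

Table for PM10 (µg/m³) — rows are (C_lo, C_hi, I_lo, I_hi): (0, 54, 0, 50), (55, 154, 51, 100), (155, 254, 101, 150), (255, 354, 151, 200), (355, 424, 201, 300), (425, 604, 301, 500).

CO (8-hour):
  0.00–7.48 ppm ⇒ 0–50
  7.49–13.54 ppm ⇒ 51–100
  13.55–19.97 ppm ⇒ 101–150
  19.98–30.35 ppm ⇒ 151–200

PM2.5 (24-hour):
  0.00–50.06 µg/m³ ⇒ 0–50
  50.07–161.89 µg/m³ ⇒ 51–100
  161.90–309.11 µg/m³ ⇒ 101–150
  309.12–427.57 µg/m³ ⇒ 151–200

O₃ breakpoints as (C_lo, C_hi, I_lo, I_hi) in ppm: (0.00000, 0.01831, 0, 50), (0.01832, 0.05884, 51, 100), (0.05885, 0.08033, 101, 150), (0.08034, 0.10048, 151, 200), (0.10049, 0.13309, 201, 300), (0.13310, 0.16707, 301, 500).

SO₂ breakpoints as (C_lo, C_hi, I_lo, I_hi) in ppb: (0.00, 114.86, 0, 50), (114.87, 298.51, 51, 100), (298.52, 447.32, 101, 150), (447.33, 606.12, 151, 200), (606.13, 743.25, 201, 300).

289

PM10: 416 lies in 355–424, so I_lo=201, I_hi=300, C_lo=355, C_hi=424.
(300−201)/(424−355) × (416−355) + 201 = 99/69 × 61 + 201 ≈ 288.52 → 289.
CO: row 13.55–19.97 (AQI 101–150). (150−101)·(14.11−13.55)/(19.97−13.55) + 101 = 49·0.56/6.42 + 101 ≈ 105.27 → 105.
PM2.5: 315.97 ∈ [309.12, 427.57] ↔ index [151, 200].
151 + (315.97−309.12)·(200−151)/(427.57−309.12) = 151 + 6.85·49/118.45 ≈ 153.83, so AQI = 154.
O₃: 0.00070 lies in 0.00000–0.01831, so I_lo=0, I_hi=50, C_lo=0.00000, C_hi=0.01831.
(50−0)/(0.01831−0.00000) × (0.00070−0.00000) + 0 = 50/0.01831 × 0.00070 + 0 ≈ 1.91 → 2.
SO₂: 679.36 lies in 606.13–743.25, so I_lo=201, I_hi=300, C_lo=606.13, C_hi=743.25.
(300−201)/(743.25−606.13) × (679.36−606.13) + 201 = 99/137.12 × 73.23 + 201 ≈ 253.87 → 254.
Sub-indices: PM10→289, CO→105, PM2.5→154, O₃→2, SO₂→254. Overall AQI = max = 289; dominant pollutant is PM10.
AQI 289: Very Unhealthy.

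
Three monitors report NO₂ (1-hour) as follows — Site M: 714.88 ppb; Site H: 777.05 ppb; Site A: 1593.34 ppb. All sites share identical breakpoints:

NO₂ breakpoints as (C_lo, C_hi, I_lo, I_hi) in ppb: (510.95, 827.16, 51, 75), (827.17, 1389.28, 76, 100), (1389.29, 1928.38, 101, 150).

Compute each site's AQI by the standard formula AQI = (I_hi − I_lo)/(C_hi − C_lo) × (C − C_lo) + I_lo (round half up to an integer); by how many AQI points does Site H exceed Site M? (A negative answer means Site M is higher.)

Site M: row 510.95–827.16 (AQI 51–75). (75−51)·(714.88−510.95)/(827.16−510.95) + 51 = 24·203.93/316.21 + 51 ≈ 66.48 → 66.
Site H: 777.05 lies in 510.95–827.16, so I_lo=51, I_hi=75, C_lo=510.95, C_hi=827.16.
(75−51)/(827.16−510.95) × (777.05−510.95) + 51 = 24/316.21 × 266.10 + 51 ≈ 71.20 → 71.
Site A 1593.34: bracket 1389.29–1928.38 → index 101–150; slope 49/539.09, offset 204.05.
AQI = 101 + 49/539.09·204.05 ≈ 119.55 ⇒ 120.
AQIs: Site M=66, Site H=71, Site A=120. Site H (71) − Site M (66) = 5.

5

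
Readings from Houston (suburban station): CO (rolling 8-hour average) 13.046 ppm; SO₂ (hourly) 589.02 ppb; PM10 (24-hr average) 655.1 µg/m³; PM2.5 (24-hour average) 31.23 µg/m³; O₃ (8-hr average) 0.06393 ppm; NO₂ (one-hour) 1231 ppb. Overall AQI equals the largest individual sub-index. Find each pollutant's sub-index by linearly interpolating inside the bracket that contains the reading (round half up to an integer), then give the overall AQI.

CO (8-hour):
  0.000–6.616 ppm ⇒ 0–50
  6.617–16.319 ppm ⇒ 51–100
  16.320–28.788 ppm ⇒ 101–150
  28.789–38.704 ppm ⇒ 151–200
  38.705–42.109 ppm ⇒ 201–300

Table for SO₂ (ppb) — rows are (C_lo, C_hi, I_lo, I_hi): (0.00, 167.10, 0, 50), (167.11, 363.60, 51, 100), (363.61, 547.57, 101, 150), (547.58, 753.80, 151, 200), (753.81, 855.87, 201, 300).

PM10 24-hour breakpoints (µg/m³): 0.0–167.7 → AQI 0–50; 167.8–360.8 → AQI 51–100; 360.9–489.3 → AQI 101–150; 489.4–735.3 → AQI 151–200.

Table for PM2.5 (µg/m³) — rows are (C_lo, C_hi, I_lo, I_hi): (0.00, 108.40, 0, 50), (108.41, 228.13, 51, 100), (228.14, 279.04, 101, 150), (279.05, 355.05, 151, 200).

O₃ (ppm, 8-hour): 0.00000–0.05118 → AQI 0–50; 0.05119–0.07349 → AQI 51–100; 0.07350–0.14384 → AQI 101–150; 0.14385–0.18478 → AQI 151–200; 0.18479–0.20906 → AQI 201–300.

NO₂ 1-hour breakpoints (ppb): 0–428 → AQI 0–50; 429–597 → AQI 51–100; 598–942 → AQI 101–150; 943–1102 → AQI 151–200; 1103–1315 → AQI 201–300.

CO: 13.046 ∈ [6.617, 16.319] ↔ index [51, 100].
51 + (13.046−6.617)·(100−51)/(16.319−6.617) = 51 + 6.429·49/9.702 ≈ 83.47, so AQI = 83.
SO₂: row 547.58–753.80 (AQI 151–200). (200−151)·(589.02−547.58)/(753.80−547.58) + 151 = 49·41.44/206.22 + 151 ≈ 160.85 → 161.
PM10: 655.1 lies in 489.4–735.3, so I_lo=151, I_hi=200, C_lo=489.4, C_hi=735.3.
(200−151)/(735.3−489.4) × (655.1−489.4) + 151 = 49/245.9 × 165.7 + 151 ≈ 184.02 → 184.
PM2.5: 31.23 lies in 0.00–108.40, so I_lo=0, I_hi=50, C_lo=0.00, C_hi=108.40.
(50−0)/(108.40−0.00) × (31.23−0.00) + 0 = 50/108.40 × 31.23 + 0 ≈ 14.40 → 14.
O₃: 0.06393 lies in 0.05119–0.07349, so I_lo=51, I_hi=100, C_lo=0.05119, C_hi=0.07349.
(100−51)/(0.07349−0.05119) × (0.06393−0.05119) + 51 = 49/0.02230 × 0.01274 + 51 ≈ 78.99 → 79.
NO₂ 1231: bracket 1103–1315 → index 201–300; slope 99/212, offset 128.
AQI = 201 + 99/212·128 ≈ 260.77 ⇒ 261.
Sub-indices: CO→83, SO₂→161, PM10→184, PM2.5→14, O₃→79, NO₂→261. Overall AQI = max = 261; dominant pollutant is NO₂.

261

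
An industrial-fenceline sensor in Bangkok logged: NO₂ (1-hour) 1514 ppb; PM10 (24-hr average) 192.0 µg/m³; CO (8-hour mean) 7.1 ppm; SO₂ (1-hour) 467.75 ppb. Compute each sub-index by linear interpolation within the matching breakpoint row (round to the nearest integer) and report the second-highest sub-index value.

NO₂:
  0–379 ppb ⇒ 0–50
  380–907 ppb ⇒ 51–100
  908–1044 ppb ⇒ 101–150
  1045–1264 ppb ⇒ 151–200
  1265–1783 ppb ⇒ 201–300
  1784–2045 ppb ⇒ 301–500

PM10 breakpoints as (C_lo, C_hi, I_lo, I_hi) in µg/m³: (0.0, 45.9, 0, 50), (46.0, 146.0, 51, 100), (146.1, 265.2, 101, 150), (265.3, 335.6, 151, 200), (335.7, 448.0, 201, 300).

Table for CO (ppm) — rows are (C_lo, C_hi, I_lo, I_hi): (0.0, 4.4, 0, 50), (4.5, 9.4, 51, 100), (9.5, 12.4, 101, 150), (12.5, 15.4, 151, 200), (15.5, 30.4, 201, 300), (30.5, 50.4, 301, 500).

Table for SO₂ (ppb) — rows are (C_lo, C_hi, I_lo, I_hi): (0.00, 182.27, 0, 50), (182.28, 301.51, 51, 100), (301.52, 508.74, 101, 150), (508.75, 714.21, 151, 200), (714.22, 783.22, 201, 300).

NO₂: row 1265–1783 (AQI 201–300). (300−201)·(1514−1265)/(1783−1265) + 201 = 99·249/518 + 201 ≈ 248.59 → 249.
PM10: 192.0 lies in 146.1–265.2, so I_lo=101, I_hi=150, C_lo=146.1, C_hi=265.2.
(150−101)/(265.2−146.1) × (192.0−146.1) + 101 = 49/119.1 × 45.9 + 101 ≈ 119.88 → 120.
CO: 7.1 lies in 4.5–9.4, so I_lo=51, I_hi=100, C_lo=4.5, C_hi=9.4.
(100−51)/(9.4−4.5) × (7.1−4.5) + 51 = 49/4.9 × 2.6 + 51 ≈ 77.00 → 77.
SO₂: 467.75 ∈ [301.52, 508.74] ↔ index [101, 150].
101 + (467.75−301.52)·(150−101)/(508.74−301.52) = 101 + 166.23·49/207.22 ≈ 140.31, so AQI = 140.
Sub-indices: NO₂→249, PM10→120, CO→77, SO₂→140. Ranked high→low: 249, 140, 120, 77. Second-highest sub-index = 140.

140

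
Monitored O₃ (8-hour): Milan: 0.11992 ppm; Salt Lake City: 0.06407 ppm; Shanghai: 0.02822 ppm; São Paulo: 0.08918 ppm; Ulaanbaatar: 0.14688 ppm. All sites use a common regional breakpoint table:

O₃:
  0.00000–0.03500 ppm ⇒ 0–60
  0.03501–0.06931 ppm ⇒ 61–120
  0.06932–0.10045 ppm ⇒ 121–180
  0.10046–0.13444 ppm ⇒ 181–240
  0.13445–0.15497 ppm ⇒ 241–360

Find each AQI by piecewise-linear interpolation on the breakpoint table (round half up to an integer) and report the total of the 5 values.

846

Milan: row 0.10046–0.13444 (AQI 181–240). (240−181)·(0.11992−0.10046)/(0.13444−0.10046) + 181 = 59·0.01946/0.03398 + 181 ≈ 214.79 → 215.
Salt Lake City 0.06407: bracket 0.03501–0.06931 → index 61–120; slope 59/0.03430, offset 0.02906.
AQI = 61 + 59/0.03430·0.02906 ≈ 110.99 ⇒ 111.
Shanghai: 0.02822 lies in 0.00000–0.03500, so I_lo=0, I_hi=60, C_lo=0.00000, C_hi=0.03500.
(60−0)/(0.03500−0.00000) × (0.02822−0.00000) + 0 = 60/0.03500 × 0.02822 + 0 ≈ 48.38 → 48.
São Paulo: 0.08918 lies in 0.06932–0.10045, so I_lo=121, I_hi=180, C_lo=0.06932, C_hi=0.10045.
(180−121)/(0.10045−0.06932) × (0.08918−0.06932) + 121 = 59/0.03113 × 0.01986 + 121 ≈ 158.64 → 159.
Ulaanbaatar 0.14688: bracket 0.13445–0.15497 → index 241–360; slope 119/0.02052, offset 0.01243.
AQI = 241 + 119/0.02052·0.01243 ≈ 313.08 ⇒ 313.
AQIs: Milan=215, Salt Lake City=111, Shanghai=48, São Paulo=159, Ulaanbaatar=313. Sum = 215 + 111 + 48 + 159 + 313 = 846.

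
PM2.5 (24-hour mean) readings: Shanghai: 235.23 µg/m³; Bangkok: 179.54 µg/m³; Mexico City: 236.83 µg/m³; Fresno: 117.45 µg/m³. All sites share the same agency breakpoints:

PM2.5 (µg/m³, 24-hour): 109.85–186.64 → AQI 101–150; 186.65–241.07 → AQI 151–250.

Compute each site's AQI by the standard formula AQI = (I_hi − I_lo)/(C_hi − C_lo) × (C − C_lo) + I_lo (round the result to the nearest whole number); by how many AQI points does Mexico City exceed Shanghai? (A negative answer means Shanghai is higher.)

3

Shanghai: 235.23 lies in 186.65–241.07, so I_lo=151, I_hi=250, C_lo=186.65, C_hi=241.07.
(250−151)/(241.07−186.65) × (235.23−186.65) + 151 = 99/54.42 × 48.58 + 151 ≈ 239.38 → 239.
Bangkok: 179.54 ∈ [109.85, 186.64] ↔ index [101, 150].
101 + (179.54−109.85)·(150−101)/(186.64−109.85) = 101 + 69.69·49/76.79 ≈ 145.47, so AQI = 145.
Mexico City: row 186.65–241.07 (AQI 151–250). (250−151)·(236.83−186.65)/(241.07−186.65) + 151 = 99·50.18/54.42 + 151 ≈ 242.29 → 242.
Fresno: 117.45 ∈ [109.85, 186.64] ↔ index [101, 150].
101 + (117.45−109.85)·(150−101)/(186.64−109.85) = 101 + 7.60·49/76.79 ≈ 105.85, so AQI = 106.
AQIs: Shanghai=239, Bangkok=145, Mexico City=242, Fresno=106. Mexico City (242) − Shanghai (239) = 3.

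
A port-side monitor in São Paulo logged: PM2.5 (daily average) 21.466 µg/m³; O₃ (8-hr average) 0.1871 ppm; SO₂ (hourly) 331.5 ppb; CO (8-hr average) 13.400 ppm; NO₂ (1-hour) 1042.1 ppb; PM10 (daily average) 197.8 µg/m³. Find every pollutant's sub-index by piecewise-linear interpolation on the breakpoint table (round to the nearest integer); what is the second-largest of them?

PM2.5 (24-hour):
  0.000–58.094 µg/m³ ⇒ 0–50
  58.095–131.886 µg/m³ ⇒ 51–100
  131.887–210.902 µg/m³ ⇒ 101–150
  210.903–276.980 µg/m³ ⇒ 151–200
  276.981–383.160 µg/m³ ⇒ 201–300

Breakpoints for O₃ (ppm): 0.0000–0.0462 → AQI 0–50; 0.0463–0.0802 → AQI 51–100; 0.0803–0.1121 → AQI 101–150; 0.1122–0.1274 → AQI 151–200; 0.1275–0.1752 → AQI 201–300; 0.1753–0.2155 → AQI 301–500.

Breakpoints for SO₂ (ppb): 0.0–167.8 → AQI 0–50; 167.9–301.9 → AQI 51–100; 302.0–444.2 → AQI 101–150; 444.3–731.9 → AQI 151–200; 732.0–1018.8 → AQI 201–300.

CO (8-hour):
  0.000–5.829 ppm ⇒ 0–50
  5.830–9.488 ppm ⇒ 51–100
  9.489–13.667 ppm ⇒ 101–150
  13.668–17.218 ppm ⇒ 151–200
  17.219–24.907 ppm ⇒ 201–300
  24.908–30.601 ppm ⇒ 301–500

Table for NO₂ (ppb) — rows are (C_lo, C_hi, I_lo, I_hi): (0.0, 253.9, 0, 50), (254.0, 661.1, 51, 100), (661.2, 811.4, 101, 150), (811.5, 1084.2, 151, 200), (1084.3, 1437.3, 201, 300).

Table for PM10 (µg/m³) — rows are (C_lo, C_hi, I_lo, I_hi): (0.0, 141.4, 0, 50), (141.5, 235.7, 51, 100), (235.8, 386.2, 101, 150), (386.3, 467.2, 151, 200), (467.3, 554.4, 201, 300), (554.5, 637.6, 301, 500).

PM2.5: 21.466 lies in 0.000–58.094, so I_lo=0, I_hi=50, C_lo=0.000, C_hi=58.094.
(50−0)/(58.094−0.000) × (21.466−0.000) + 0 = 50/58.094 × 21.466 + 0 ≈ 18.48 → 18.
O₃: 0.1871 ∈ [0.1753, 0.2155] ↔ index [301, 500].
301 + (0.1871−0.1753)·(500−301)/(0.2155−0.1753) = 301 + 0.0118·199/0.0402 ≈ 359.41, so AQI = 359.
SO₂ 331.5: bracket 302.0–444.2 → index 101–150; slope 49/142.2, offset 29.5.
AQI = 101 + 49/142.2·29.5 ≈ 111.17 ⇒ 111.
CO: 13.400 lies in 9.489–13.667, so I_lo=101, I_hi=150, C_lo=9.489, C_hi=13.667.
(150−101)/(13.667−9.489) × (13.400−9.489) + 101 = 49/4.178 × 3.911 + 101 ≈ 146.87 → 147.
NO₂: 1042.1 ∈ [811.5, 1084.2] ↔ index [151, 200].
151 + (1042.1−811.5)·(200−151)/(1084.2−811.5) = 151 + 230.6·49/272.7 ≈ 192.44, so AQI = 192.
PM10: row 141.5–235.7 (AQI 51–100). (100−51)·(197.8−141.5)/(235.7−141.5) + 51 = 49·56.3/94.2 + 51 ≈ 80.29 → 80.
Sub-indices: PM2.5→18, O₃→359, SO₂→111, CO→147, NO₂→192, PM10→80. Ranked high→low: 359, 192, 147, 111, 80, 18. Second-highest sub-index = 192.

192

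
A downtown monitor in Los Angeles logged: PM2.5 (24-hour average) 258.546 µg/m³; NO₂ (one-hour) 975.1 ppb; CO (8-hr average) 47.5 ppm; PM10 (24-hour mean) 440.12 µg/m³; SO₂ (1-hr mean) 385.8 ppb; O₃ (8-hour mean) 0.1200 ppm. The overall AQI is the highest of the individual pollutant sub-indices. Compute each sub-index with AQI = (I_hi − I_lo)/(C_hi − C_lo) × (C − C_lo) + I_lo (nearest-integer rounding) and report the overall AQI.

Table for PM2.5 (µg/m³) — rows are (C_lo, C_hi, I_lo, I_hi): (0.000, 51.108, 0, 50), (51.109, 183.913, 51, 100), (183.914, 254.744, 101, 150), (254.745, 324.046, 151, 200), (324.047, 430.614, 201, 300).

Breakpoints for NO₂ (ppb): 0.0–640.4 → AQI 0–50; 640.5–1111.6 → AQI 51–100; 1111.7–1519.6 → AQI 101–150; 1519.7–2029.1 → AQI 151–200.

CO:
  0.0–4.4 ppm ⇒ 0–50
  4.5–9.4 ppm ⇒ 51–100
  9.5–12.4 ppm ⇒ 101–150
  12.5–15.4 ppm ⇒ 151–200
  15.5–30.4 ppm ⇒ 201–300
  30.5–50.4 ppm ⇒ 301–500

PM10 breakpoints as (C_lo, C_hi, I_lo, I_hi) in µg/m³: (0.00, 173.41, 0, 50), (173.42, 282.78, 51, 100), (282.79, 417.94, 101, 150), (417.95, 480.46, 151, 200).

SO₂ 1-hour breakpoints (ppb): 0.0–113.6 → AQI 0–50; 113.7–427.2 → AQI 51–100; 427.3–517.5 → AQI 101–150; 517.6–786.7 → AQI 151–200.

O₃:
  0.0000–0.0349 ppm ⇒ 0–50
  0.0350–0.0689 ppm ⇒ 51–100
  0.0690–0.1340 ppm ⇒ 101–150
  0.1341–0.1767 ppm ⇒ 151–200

471

PM2.5: 258.546 ∈ [254.745, 324.046] ↔ index [151, 200].
151 + (258.546−254.745)·(200−151)/(324.046−254.745) = 151 + 3.801·49/69.301 ≈ 153.69, so AQI = 154.
NO₂: 975.1 ∈ [640.5, 1111.6] ↔ index [51, 100].
51 + (975.1−640.5)·(100−51)/(1111.6−640.5) = 51 + 334.6·49/471.1 ≈ 85.80, so AQI = 86.
CO 47.5: bracket 30.5–50.4 → index 301–500; slope 199/19.9, offset 17.0.
AQI = 301 + 199/19.9·17.0 ≈ 471.00 ⇒ 471.
PM10: row 417.95–480.46 (AQI 151–200). (200−151)·(440.12−417.95)/(480.46−417.95) + 151 = 49·22.17/62.51 + 151 ≈ 168.38 → 168.
SO₂: 385.8 lies in 113.7–427.2, so I_lo=51, I_hi=100, C_lo=113.7, C_hi=427.2.
(100−51)/(427.2−113.7) × (385.8−113.7) + 51 = 49/313.5 × 272.1 + 51 ≈ 93.53 → 94.
O₃: 0.1200 ∈ [0.0690, 0.1340] ↔ index [101, 150].
101 + (0.1200−0.0690)·(150−101)/(0.1340−0.0690) = 101 + 0.0510·49/0.0650 ≈ 139.45, so AQI = 139.
Sub-indices: PM2.5→154, NO₂→86, CO→471, PM10→168, SO₂→94, O₃→139. Overall AQI = max = 471; dominant pollutant is CO.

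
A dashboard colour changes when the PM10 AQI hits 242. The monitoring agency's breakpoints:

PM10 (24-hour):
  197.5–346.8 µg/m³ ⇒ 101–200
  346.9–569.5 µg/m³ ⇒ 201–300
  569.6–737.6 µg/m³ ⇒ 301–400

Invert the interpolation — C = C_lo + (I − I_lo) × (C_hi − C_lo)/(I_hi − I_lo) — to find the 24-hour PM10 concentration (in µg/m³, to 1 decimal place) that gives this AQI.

AQI 242 lies in the 201–300 band, which corresponds to 346.9–569.5 µg/m³.
C = 346.9 + (242−201)×(569.5−346.9)/(300−201) = 346.9 + 41×222.6/99 ≈ 439.088 µg/m³ → 439.1 µg/m³ to 1 dp.

439.1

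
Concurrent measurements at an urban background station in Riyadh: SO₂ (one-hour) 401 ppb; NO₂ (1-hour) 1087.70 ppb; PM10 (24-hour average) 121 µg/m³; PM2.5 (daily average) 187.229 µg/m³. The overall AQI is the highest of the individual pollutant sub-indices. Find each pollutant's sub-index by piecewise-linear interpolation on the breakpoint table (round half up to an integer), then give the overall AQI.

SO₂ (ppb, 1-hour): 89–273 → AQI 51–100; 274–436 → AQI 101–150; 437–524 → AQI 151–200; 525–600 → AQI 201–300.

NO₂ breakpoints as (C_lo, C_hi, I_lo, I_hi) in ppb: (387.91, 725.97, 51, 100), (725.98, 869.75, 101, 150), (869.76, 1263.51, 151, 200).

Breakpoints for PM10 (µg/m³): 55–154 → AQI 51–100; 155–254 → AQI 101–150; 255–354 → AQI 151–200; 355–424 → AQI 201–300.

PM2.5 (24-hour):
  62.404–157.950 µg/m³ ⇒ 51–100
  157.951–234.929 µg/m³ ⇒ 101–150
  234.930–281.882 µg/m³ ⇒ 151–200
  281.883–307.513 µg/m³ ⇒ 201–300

SO₂ 401: bracket 274–436 → index 101–150; slope 49/162, offset 127.
AQI = 101 + 49/162·127 ≈ 139.41 ⇒ 139.
NO₂ 1087.70: bracket 869.76–1263.51 → index 151–200; slope 49/393.75, offset 217.94.
AQI = 151 + 49/393.75·217.94 ≈ 178.12 ⇒ 178.
PM10: 121 ∈ [55, 154] ↔ index [51, 100].
51 + (121−55)·(100−51)/(154−55) = 51 + 66·49/99 ≈ 83.67, so AQI = 84.
PM2.5: 187.229 ∈ [157.951, 234.929] ↔ index [101, 150].
101 + (187.229−157.951)·(150−101)/(234.929−157.951) = 101 + 29.278·49/76.978 ≈ 119.64, so AQI = 120.
Sub-indices: SO₂→139, NO₂→178, PM10→84, PM2.5→120. Overall AQI = max = 178; dominant pollutant is NO₂.

178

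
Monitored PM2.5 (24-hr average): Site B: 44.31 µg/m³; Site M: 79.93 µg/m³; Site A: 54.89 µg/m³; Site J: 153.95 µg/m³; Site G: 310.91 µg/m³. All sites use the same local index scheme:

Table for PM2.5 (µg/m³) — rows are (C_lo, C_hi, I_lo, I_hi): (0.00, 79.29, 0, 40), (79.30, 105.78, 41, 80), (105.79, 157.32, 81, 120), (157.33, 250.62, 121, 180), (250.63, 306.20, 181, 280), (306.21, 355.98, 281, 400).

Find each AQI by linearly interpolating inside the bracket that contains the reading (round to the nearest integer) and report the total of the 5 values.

501

Site B: 44.31 lies in 0.00–79.29, so I_lo=0, I_hi=40, C_lo=0.00, C_hi=79.29.
(40−0)/(79.29−0.00) × (44.31−0.00) + 0 = 40/79.29 × 44.31 + 0 ≈ 22.35 → 22.
Site M: 79.93 ∈ [79.30, 105.78] ↔ index [41, 80].
41 + (79.93−79.30)·(80−41)/(105.78−79.30) = 41 + 0.63·39/26.48 ≈ 41.93, so AQI = 42.
Site A: 54.89 lies in 0.00–79.29, so I_lo=0, I_hi=40, C_lo=0.00, C_hi=79.29.
(40−0)/(79.29−0.00) × (54.89−0.00) + 0 = 40/79.29 × 54.89 + 0 ≈ 27.69 → 28.
Site J: 153.95 ∈ [105.79, 157.32] ↔ index [81, 120].
81 + (153.95−105.79)·(120−81)/(157.32−105.79) = 81 + 48.16·39/51.53 ≈ 117.45, so AQI = 117.
Site G 310.91: bracket 306.21–355.98 → index 281–400; slope 119/49.77, offset 4.70.
AQI = 281 + 119/49.77·4.70 ≈ 292.24 ⇒ 292.
AQIs: Site B=22, Site M=42, Site A=28, Site J=117, Site G=292. Sum = 22 + 42 + 28 + 117 + 292 = 501.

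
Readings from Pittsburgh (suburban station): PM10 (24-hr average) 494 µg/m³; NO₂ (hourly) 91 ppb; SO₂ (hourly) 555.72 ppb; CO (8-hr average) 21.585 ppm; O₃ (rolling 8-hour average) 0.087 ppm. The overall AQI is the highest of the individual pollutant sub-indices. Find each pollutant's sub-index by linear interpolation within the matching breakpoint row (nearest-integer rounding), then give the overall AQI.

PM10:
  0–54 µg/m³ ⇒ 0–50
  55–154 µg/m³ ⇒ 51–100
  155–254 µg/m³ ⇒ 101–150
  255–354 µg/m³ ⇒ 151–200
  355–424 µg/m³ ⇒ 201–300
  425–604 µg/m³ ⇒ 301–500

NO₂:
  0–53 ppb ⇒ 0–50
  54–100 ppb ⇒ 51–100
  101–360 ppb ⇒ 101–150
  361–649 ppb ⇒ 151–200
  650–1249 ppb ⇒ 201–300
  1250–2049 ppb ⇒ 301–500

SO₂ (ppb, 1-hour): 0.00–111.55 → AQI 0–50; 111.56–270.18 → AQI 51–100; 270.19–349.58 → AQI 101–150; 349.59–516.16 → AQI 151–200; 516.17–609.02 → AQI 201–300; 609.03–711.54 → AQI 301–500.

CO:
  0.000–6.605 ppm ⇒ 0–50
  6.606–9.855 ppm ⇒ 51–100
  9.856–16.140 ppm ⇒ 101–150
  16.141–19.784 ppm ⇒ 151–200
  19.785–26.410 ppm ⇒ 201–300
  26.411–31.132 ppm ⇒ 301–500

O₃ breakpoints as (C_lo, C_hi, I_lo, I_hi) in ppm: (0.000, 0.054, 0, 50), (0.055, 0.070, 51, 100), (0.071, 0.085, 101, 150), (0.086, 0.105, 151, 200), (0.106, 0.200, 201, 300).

378

PM10 494: bracket 425–604 → index 301–500; slope 199/179, offset 69.
AQI = 301 + 199/179·69 ≈ 377.71 ⇒ 378.
NO₂: 91 lies in 54–100, so I_lo=51, I_hi=100, C_lo=54, C_hi=100.
(100−51)/(100−54) × (91−54) + 51 = 49/46 × 37 + 51 ≈ 90.41 → 90.
SO₂ 555.72: bracket 516.17–609.02 → index 201–300; slope 99/92.85, offset 39.55.
AQI = 201 + 99/92.85·39.55 ≈ 243.17 ⇒ 243.
CO: 21.585 lies in 19.785–26.410, so I_lo=201, I_hi=300, C_lo=19.785, C_hi=26.410.
(300−201)/(26.410−19.785) × (21.585−19.785) + 201 = 99/6.625 × 1.800 + 201 ≈ 227.90 → 228.
O₃: 0.087 ∈ [0.086, 0.105] ↔ index [151, 200].
151 + (0.087−0.086)·(200−151)/(0.105−0.086) = 151 + 0.001·49/0.019 ≈ 153.58, so AQI = 154.
Sub-indices: PM10→378, NO₂→90, SO₂→243, CO→228, O₃→154. Overall AQI = max = 378; dominant pollutant is PM10.
AQI 378: Hazardous.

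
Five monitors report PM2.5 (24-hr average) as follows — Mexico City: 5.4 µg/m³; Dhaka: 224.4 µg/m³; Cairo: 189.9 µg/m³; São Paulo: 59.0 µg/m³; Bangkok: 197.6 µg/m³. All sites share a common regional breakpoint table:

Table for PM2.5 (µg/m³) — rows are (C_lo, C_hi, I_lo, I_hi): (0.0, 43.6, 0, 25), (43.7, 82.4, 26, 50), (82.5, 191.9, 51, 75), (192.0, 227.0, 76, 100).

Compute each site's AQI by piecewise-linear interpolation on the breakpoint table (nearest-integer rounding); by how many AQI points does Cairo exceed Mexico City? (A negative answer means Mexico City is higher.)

72

Mexico City: 5.4 lies in 0.0–43.6, so I_lo=0, I_hi=25, C_lo=0.0, C_hi=43.6.
(25−0)/(43.6−0.0) × (5.4−0.0) + 0 = 25/43.6 × 5.4 + 0 ≈ 3.10 → 3.
Dhaka: 224.4 ∈ [192.0, 227.0] ↔ index [76, 100].
76 + (224.4−192.0)·(100−76)/(227.0−192.0) = 76 + 32.4·24/35.0 ≈ 98.22, so AQI = 98.
Cairo 189.9: bracket 82.5–191.9 → index 51–75; slope 24/109.4, offset 107.4.
AQI = 51 + 24/109.4·107.4 ≈ 74.56 ⇒ 75.
São Paulo: 59.0 ∈ [43.7, 82.4] ↔ index [26, 50].
26 + (59.0−43.7)·(50−26)/(82.4−43.7) = 26 + 15.3·24/38.7 ≈ 35.49, so AQI = 35.
Bangkok: 197.6 ∈ [192.0, 227.0] ↔ index [76, 100].
76 + (197.6−192.0)·(100−76)/(227.0−192.0) = 76 + 5.6·24/35.0 ≈ 79.84, so AQI = 80.
AQIs: Mexico City=3, Dhaka=98, Cairo=75, São Paulo=35, Bangkok=80. Cairo (75) − Mexico City (3) = 72.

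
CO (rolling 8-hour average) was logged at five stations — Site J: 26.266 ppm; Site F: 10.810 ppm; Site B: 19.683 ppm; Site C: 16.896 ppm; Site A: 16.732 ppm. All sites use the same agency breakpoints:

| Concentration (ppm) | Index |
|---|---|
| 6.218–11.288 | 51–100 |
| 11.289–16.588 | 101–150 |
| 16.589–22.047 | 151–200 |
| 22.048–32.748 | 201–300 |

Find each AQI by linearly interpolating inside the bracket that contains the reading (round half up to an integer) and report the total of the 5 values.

Site J 26.266: bracket 22.048–32.748 → index 201–300; slope 99/10.700, offset 4.218.
AQI = 201 + 99/10.700·4.218 ≈ 240.03 ⇒ 240.
Site F: 10.810 ∈ [6.218, 11.288] ↔ index [51, 100].
51 + (10.810−6.218)·(100−51)/(11.288−6.218) = 51 + 4.592·49/5.070 ≈ 95.38, so AQI = 95.
Site B: row 16.589–22.047 (AQI 151–200). (200−151)·(19.683−16.589)/(22.047−16.589) + 151 = 49·3.094/5.458 + 151 ≈ 178.78 → 179.
Site C: 16.896 ∈ [16.589, 22.047] ↔ index [151, 200].
151 + (16.896−16.589)·(200−151)/(22.047−16.589) = 151 + 0.307·49/5.458 ≈ 153.76, so AQI = 154.
Site A: row 16.589–22.047 (AQI 151–200). (200−151)·(16.732−16.589)/(22.047−16.589) + 151 = 49·0.143/5.458 + 151 ≈ 152.28 → 152.
AQIs: Site J=240, Site F=95, Site B=179, Site C=154, Site A=152. Sum = 240 + 95 + 179 + 154 + 152 = 820.

820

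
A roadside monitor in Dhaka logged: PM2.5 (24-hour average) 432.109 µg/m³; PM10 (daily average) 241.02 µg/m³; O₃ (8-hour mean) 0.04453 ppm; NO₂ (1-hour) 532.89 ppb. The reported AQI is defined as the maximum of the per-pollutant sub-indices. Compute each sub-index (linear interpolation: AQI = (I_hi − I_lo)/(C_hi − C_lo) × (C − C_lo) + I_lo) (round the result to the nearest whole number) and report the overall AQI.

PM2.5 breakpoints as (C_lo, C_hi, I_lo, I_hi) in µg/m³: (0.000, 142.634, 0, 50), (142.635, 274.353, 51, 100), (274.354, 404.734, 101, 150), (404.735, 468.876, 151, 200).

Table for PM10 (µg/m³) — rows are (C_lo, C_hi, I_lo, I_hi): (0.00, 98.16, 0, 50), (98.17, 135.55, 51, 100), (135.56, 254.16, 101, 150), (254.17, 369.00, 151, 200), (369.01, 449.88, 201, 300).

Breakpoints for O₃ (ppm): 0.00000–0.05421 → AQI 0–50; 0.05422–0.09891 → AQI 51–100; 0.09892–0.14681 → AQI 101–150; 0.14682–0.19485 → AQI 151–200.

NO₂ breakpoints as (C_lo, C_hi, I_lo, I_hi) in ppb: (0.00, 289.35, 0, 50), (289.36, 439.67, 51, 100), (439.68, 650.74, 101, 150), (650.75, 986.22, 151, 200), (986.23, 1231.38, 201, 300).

172

PM2.5: 432.109 ∈ [404.735, 468.876] ↔ index [151, 200].
151 + (432.109−404.735)·(200−151)/(468.876−404.735) = 151 + 27.374·49/64.141 ≈ 171.91, so AQI = 172.
PM10: 241.02 lies in 135.56–254.16, so I_lo=101, I_hi=150, C_lo=135.56, C_hi=254.16.
(150−101)/(254.16−135.56) × (241.02−135.56) + 101 = 49/118.60 × 105.46 + 101 ≈ 144.57 → 145.
O₃ 0.04453: bracket 0.00000–0.05421 → index 0–50; slope 50/0.05421, offset 0.04453.
AQI = 0 + 50/0.05421·0.04453 ≈ 41.07 ⇒ 41.
NO₂: 532.89 lies in 439.68–650.74, so I_lo=101, I_hi=150, C_lo=439.68, C_hi=650.74.
(150−101)/(650.74−439.68) × (532.89−439.68) + 101 = 49/211.06 × 93.21 + 101 ≈ 122.64 → 123.
Sub-indices: PM2.5→172, PM10→145, O₃→41, NO₂→123. Overall AQI = max = 172; dominant pollutant is PM2.5.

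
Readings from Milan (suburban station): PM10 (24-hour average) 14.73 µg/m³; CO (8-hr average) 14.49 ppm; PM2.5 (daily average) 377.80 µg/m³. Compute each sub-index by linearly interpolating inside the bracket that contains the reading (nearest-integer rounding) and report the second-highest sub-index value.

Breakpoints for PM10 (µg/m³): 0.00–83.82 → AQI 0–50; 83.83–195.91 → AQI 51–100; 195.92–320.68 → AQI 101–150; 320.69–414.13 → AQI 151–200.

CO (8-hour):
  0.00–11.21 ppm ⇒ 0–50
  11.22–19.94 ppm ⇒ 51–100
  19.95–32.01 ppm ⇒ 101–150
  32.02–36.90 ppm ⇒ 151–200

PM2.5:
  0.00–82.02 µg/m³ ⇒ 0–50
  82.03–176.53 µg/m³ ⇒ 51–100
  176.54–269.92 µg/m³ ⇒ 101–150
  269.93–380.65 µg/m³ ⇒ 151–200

PM10: 14.73 ∈ [0.00, 83.82] ↔ index [0, 50].
0 + (14.73−0.00)·(50−0)/(83.82−0.00) = 0 + 14.73·50/83.82 ≈ 8.79, so AQI = 9.
CO: 14.49 lies in 11.22–19.94, so I_lo=51, I_hi=100, C_lo=11.22, C_hi=19.94.
(100−51)/(19.94−11.22) × (14.49−11.22) + 51 = 49/8.72 × 3.27 + 51 ≈ 69.38 → 69.
PM2.5: 377.80 lies in 269.93–380.65, so I_lo=151, I_hi=200, C_lo=269.93, C_hi=380.65.
(200−151)/(380.65−269.93) × (377.80−269.93) + 151 = 49/110.72 × 107.87 + 151 ≈ 198.74 → 199.
Sub-indices: PM10→9, CO→69, PM2.5→199. Ranked high→low: 199, 69, 9. Second-highest sub-index = 69.

69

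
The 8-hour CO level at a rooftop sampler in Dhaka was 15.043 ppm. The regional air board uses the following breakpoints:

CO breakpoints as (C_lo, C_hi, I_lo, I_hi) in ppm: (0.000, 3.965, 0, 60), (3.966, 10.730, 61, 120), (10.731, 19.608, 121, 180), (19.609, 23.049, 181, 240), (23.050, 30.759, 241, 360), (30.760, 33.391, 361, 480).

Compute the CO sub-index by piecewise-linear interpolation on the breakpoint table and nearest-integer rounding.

150

CO: row 10.731–19.608 (AQI 121–180). (180−121)·(15.043−10.731)/(19.608−10.731) + 121 = 59·4.312/8.877 + 121 ≈ 149.66 → 150.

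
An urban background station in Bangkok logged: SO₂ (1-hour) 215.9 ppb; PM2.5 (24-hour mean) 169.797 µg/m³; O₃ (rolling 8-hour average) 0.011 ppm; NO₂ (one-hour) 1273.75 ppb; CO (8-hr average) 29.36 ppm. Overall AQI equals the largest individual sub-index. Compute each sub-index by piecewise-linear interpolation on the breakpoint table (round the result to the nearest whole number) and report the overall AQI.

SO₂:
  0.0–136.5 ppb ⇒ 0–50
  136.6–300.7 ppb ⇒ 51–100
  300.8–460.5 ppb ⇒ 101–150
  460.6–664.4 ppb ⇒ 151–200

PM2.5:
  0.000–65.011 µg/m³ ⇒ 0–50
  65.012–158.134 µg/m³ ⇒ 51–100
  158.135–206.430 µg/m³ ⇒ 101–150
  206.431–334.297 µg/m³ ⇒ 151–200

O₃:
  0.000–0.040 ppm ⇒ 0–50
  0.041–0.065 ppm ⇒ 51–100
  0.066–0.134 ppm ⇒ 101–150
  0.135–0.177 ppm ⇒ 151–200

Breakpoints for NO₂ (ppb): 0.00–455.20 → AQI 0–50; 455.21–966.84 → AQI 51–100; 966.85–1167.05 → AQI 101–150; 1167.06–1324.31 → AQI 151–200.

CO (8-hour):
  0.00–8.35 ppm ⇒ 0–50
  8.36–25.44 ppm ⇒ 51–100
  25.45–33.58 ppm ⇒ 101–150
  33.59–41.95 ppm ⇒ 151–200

184

SO₂: 215.9 lies in 136.6–300.7, so I_lo=51, I_hi=100, C_lo=136.6, C_hi=300.7.
(100−51)/(300.7−136.6) × (215.9−136.6) + 51 = 49/164.1 × 79.3 + 51 ≈ 74.68 → 75.
PM2.5: row 158.135–206.430 (AQI 101–150). (150−101)·(169.797−158.135)/(206.430−158.135) + 101 = 49·11.662/48.295 + 101 ≈ 112.83 → 113.
O₃: 0.011 lies in 0.000–0.040, so I_lo=0, I_hi=50, C_lo=0.000, C_hi=0.040.
(50−0)/(0.040−0.000) × (0.011−0.000) + 0 = 50/0.040 × 0.011 + 0 ≈ 13.75 → 14.
NO₂: 1273.75 lies in 1167.06–1324.31, so I_lo=151, I_hi=200, C_lo=1167.06, C_hi=1324.31.
(200−151)/(1324.31−1167.06) × (1273.75−1167.06) + 151 = 49/157.25 × 106.69 + 151 ≈ 184.25 → 184.
CO: 29.36 lies in 25.45–33.58, so I_lo=101, I_hi=150, C_lo=25.45, C_hi=33.58.
(150−101)/(33.58−25.45) × (29.36−25.45) + 101 = 49/8.13 × 3.91 + 101 ≈ 124.57 → 125.
Sub-indices: SO₂→75, PM2.5→113, O₃→14, NO₂→184, CO→125. Overall AQI = max = 184; dominant pollutant is NO₂.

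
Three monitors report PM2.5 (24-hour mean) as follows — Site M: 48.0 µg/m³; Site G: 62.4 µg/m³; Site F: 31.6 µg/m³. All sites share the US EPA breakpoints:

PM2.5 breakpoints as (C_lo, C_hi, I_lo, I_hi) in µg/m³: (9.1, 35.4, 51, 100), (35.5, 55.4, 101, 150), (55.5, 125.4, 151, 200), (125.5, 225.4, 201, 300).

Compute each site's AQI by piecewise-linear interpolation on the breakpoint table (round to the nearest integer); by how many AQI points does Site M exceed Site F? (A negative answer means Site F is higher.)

39

Site M: 48.0 lies in 35.5–55.4, so I_lo=101, I_hi=150, C_lo=35.5, C_hi=55.4.
(150−101)/(55.4−35.5) × (48.0−35.5) + 101 = 49/19.9 × 12.5 + 101 ≈ 131.78 → 132.
Site G: 62.4 ∈ [55.5, 125.4] ↔ index [151, 200].
151 + (62.4−55.5)·(200−151)/(125.4−55.5) = 151 + 6.9·49/69.9 ≈ 155.84, so AQI = 156.
Site F: 31.6 lies in 9.1–35.4, so I_lo=51, I_hi=100, C_lo=9.1, C_hi=35.4.
(100−51)/(35.4−9.1) × (31.6−9.1) + 51 = 49/26.3 × 22.5 + 51 ≈ 92.92 → 93.
AQIs: Site M=132, Site G=156, Site F=93. Site M (132) − Site F (93) = 39.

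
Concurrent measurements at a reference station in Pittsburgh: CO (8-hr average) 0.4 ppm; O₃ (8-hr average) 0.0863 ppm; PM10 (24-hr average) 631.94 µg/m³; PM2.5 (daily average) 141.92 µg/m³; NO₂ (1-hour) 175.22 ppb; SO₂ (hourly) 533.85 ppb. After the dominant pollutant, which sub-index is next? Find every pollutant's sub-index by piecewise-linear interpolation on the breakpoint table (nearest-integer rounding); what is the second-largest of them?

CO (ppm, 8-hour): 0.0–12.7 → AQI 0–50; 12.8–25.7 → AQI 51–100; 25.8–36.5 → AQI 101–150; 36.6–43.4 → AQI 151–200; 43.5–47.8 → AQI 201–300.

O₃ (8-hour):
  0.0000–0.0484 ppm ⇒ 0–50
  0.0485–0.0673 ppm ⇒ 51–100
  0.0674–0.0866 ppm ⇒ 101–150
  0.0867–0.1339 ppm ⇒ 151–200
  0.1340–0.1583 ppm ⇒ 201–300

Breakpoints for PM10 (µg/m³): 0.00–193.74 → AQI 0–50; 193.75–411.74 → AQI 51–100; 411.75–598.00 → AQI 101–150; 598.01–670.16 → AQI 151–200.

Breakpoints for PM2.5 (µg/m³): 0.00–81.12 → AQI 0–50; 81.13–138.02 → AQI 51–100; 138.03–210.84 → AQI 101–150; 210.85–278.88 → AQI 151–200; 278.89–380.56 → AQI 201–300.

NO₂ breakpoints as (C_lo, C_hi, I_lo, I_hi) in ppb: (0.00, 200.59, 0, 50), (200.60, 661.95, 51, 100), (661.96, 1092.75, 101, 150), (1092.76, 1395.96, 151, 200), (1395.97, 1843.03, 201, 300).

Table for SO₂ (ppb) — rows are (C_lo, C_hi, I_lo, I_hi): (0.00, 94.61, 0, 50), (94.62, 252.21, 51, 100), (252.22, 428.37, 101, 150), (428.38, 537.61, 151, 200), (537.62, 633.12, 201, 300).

174

CO 0.4: bracket 0.0–12.7 → index 0–50; slope 50/12.7, offset 0.4.
AQI = 0 + 50/12.7·0.4 ≈ 1.57 ⇒ 2.
O₃: 0.0863 ∈ [0.0674, 0.0866] ↔ index [101, 150].
101 + (0.0863−0.0674)·(150−101)/(0.0866−0.0674) = 101 + 0.0189·49/0.0192 ≈ 149.23, so AQI = 149.
PM10: row 598.01–670.16 (AQI 151–200). (200−151)·(631.94−598.01)/(670.16−598.01) + 151 = 49·33.93/72.15 + 151 ≈ 174.04 → 174.
PM2.5: 141.92 ∈ [138.03, 210.84] ↔ index [101, 150].
101 + (141.92−138.03)·(150−101)/(210.84−138.03) = 101 + 3.89·49/72.81 ≈ 103.62, so AQI = 104.
NO₂: row 0.00–200.59 (AQI 0–50). (50−0)·(175.22−0.00)/(200.59−0.00) + 0 = 50·175.22/200.59 + 0 ≈ 43.68 → 44.
SO₂: row 428.38–537.61 (AQI 151–200). (200−151)·(533.85−428.38)/(537.61−428.38) + 151 = 49·105.47/109.23 + 151 ≈ 198.31 → 198.
Sub-indices: CO→2, O₃→149, PM10→174, PM2.5→104, NO₂→44, SO₂→198. Ranked high→low: 198, 174, 149, 104, 44, 2. Second-highest sub-index = 174.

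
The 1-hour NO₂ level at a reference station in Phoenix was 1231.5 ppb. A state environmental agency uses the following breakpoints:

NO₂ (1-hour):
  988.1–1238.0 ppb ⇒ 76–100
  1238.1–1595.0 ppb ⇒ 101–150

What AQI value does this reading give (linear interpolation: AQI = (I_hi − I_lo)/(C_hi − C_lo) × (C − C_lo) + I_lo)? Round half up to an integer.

99

NO₂: 1231.5 ∈ [988.1, 1238.0] ↔ index [76, 100].
76 + (1231.5−988.1)·(100−76)/(1238.0−988.1) = 76 + 243.4·24/249.9 ≈ 99.38, so AQI = 99.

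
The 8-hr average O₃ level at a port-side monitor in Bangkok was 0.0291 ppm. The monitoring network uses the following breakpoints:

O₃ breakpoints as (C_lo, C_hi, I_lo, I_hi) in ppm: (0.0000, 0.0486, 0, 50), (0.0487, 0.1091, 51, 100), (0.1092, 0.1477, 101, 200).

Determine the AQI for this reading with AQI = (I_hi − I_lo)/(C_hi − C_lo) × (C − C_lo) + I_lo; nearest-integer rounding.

O₃ 0.0291: bracket 0.0000–0.0486 → index 0–50; slope 50/0.0486, offset 0.0291.
AQI = 0 + 50/0.0486·0.0291 ≈ 29.94 ⇒ 30.

30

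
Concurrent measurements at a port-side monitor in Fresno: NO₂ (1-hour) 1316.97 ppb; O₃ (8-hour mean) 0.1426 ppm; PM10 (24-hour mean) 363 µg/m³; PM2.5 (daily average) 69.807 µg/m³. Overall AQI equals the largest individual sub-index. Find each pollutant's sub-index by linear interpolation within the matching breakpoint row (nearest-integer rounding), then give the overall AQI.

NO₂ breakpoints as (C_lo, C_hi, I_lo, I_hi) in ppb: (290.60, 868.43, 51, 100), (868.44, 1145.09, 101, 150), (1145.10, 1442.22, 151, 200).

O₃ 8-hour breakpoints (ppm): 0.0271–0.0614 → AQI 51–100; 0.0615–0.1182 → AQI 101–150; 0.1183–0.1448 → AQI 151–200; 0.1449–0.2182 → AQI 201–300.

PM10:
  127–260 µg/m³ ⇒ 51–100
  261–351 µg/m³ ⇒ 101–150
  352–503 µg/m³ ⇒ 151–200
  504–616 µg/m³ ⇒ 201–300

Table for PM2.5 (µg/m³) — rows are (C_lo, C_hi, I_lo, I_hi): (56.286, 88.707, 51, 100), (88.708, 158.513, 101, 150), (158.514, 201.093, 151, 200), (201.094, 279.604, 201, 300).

196

NO₂: 1316.97 lies in 1145.10–1442.22, so I_lo=151, I_hi=200, C_lo=1145.10, C_hi=1442.22.
(200−151)/(1442.22−1145.10) × (1316.97−1145.10) + 151 = 49/297.12 × 171.87 + 151 ≈ 179.34 → 179.
O₃: 0.1426 lies in 0.1183–0.1448, so I_lo=151, I_hi=200, C_lo=0.1183, C_hi=0.1448.
(200−151)/(0.1448−0.1183) × (0.1426−0.1183) + 151 = 49/0.0265 × 0.0243 + 151 ≈ 195.93 → 196.
PM10: 363 lies in 352–503, so I_lo=151, I_hi=200, C_lo=352, C_hi=503.
(200−151)/(503−352) × (363−352) + 151 = 49/151 × 11 + 151 ≈ 154.57 → 155.
PM2.5 69.807: bracket 56.286–88.707 → index 51–100; slope 49/32.421, offset 13.521.
AQI = 51 + 49/32.421·13.521 ≈ 71.44 ⇒ 71.
Sub-indices: NO₂→179, O₃→196, PM10→155, PM2.5→71. Overall AQI = max = 196; dominant pollutant is O₃.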